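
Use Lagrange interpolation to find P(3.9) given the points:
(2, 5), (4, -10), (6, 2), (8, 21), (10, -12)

Lagrange interpolation formula:
P(x) = Σ yᵢ × Lᵢ(x)
where Lᵢ(x) = Π_{j≠i} (x - xⱼ)/(xᵢ - xⱼ)

L_0(3.9) = (3.9 - 4)/(2 - 4) × (3.9 - 6)/(2 - 6) × (3.9 - 8)/(2 - 8) × (3.9 - 10)/(2 - 10) = 0.013677
L_1(3.9) = (3.9 - 2)/(4 - 2) × (3.9 - 6)/(4 - 6) × (3.9 - 8)/(4 - 8) × (3.9 - 10)/(4 - 10) = 1.039478
L_2(3.9) = (3.9 - 2)/(6 - 2) × (3.9 - 4)/(6 - 4) × (3.9 - 8)/(6 - 8) × (3.9 - 10)/(6 - 10) = -0.074248
L_3(3.9) = (3.9 - 2)/(8 - 2) × (3.9 - 4)/(8 - 4) × (3.9 - 6)/(8 - 6) × (3.9 - 10)/(8 - 10) = 0.025353
L_4(3.9) = (3.9 - 2)/(10 - 2) × (3.9 - 4)/(10 - 4) × (3.9 - 6)/(10 - 6) × (3.9 - 8)/(10 - 8) = -0.004260

P(3.9) = 5×L_0(3.9) + (-10)×L_1(3.9) + 2×L_2(3.9) + 21×L_3(3.9) + (-12)×L_4(3.9)
P(3.9) = -9.891354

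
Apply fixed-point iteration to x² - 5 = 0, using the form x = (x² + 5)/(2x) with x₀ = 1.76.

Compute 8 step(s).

Equation: x² - 5 = 0
Fixed-point form: x = (x² + 5)/(2x)
x₀ = 1.76

x_1 = g(1.760000) = 2.300455
x_2 = g(2.300455) = 2.236969
x_3 = g(2.236969) = 2.236068
x_4 = g(2.236068) = 2.236068
x_5 = g(2.236068) = 2.236068
x_6 = g(2.236068) = 2.236068
x_7 = g(2.236068) = 2.236068
x_8 = g(2.236068) = 2.236068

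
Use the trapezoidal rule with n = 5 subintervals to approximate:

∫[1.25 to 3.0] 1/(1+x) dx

f(x) = 1/(1+x)
a = 1.25, b = 3.0, n = 5
h = (b - a)/n = 0.350000

Trapezoidal rule: (h/2)[f(x₀) + 2f(x₁) + 2f(x₂) + ... + f(xₙ)]

x_0 = 1.2500, f(x_0) = 0.444444, coefficient = 1
x_1 = 1.6000, f(x_1) = 0.384615, coefficient = 2
x_2 = 1.9500, f(x_2) = 0.338983, coefficient = 2
x_3 = 2.3000, f(x_3) = 0.303030, coefficient = 2
x_4 = 2.6500, f(x_4) = 0.273973, coefficient = 2
x_5 = 3.0000, f(x_5) = 0.250000, coefficient = 1

I ≈ (0.350000/2) × 3.295647 = 0.576738
Exact value: 0.575364
Error: 0.001374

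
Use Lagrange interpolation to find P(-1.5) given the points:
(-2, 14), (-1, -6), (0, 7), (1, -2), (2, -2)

Lagrange interpolation formula:
P(x) = Σ yᵢ × Lᵢ(x)
where Lᵢ(x) = Π_{j≠i} (x - xⱼ)/(xᵢ - xⱼ)

L_0(-1.5) = (-1.5 - (-1))/(-2 - (-1)) × (-1.5 - 0)/(-2 - 0) × (-1.5 - 1)/(-2 - 1) × (-1.5 - 2)/(-2 - 2) = 0.273438
L_1(-1.5) = (-1.5 - (-2))/(-1 - (-2)) × (-1.5 - 0)/(-1 - 0) × (-1.5 - 1)/(-1 - 1) × (-1.5 - 2)/(-1 - 2) = 1.093750
L_2(-1.5) = (-1.5 - (-2))/(0 - (-2)) × (-1.5 - (-1))/(0 - (-1)) × (-1.5 - 1)/(0 - 1) × (-1.5 - 2)/(0 - 2) = -0.546875
L_3(-1.5) = (-1.5 - (-2))/(1 - (-2)) × (-1.5 - (-1))/(1 - (-1)) × (-1.5 - 0)/(1 - 0) × (-1.5 - 2)/(1 - 2) = 0.218750
L_4(-1.5) = (-1.5 - (-2))/(2 - (-2)) × (-1.5 - (-1))/(2 - (-1)) × (-1.5 - 0)/(2 - 0) × (-1.5 - 1)/(2 - 1) = -0.039062

P(-1.5) = 14×L_0(-1.5) + (-6)×L_1(-1.5) + 7×L_2(-1.5) + (-2)×L_3(-1.5) + (-2)×L_4(-1.5)
P(-1.5) = -6.921875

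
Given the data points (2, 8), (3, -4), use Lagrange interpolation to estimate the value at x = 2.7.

Lagrange interpolation formula:
P(x) = Σ yᵢ × Lᵢ(x)
where Lᵢ(x) = Π_{j≠i} (x - xⱼ)/(xᵢ - xⱼ)

L_0(2.7) = (2.7 - 3)/(2 - 3) = 0.300000
L_1(2.7) = (2.7 - 2)/(3 - 2) = 0.700000

P(2.7) = 8×L_0(2.7) + (-4)×L_1(2.7)
P(2.7) = -0.400000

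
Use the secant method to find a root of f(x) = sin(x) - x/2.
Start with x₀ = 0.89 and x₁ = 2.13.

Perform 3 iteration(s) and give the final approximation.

f(x) = sin(x) - x/2
x₀ = 0.89, x₁ = 2.13

Secant formula: x_{n+1} = x_n - f(x_n)(x_n - x_{n-1})/(f(x_n) - f(x_{n-1}))

Iteration 1:
  f(0.890000) = 0.332072
  f(2.130000) = -0.217322
  x_2 = 2.130000 - (-0.217322)×(2.130000 - 0.890000)/(-0.217322 - 0.332072)
       = 1.639497
Iteration 2:
  f(2.130000) = -0.217322
  f(1.639497) = 0.177893
  x_3 = 1.639497 - 0.177893×(1.639497 - 2.130000)/(0.177893 - (-0.217322))
       = 1.860280
Iteration 3:
  f(1.639497) = 0.177893
  f(1.860280) = 0.028251
  x_4 = 1.860280 - 0.028251×(1.860280 - 1.639497)/(0.028251 - 0.177893)
       = 1.901963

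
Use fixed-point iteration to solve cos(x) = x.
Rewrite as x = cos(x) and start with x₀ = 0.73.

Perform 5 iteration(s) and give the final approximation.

Equation: cos(x) = x
Fixed-point form: x = cos(x)
x₀ = 0.73

x_1 = g(0.730000) = 0.745174
x_2 = g(0.745174) = 0.734970
x_3 = g(0.734970) = 0.741851
x_4 = g(0.741851) = 0.737219
x_5 = g(0.737219) = 0.740341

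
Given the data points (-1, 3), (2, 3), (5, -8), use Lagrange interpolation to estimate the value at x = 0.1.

Lagrange interpolation formula:
P(x) = Σ yᵢ × Lᵢ(x)
where Lᵢ(x) = Π_{j≠i} (x - xⱼ)/(xᵢ - xⱼ)

L_0(0.1) = (0.1 - 2)/(-1 - 2) × (0.1 - 5)/(-1 - 5) = 0.517222
L_1(0.1) = (0.1 - (-1))/(2 - (-1)) × (0.1 - 5)/(2 - 5) = 0.598889
L_2(0.1) = (0.1 - (-1))/(5 - (-1)) × (0.1 - 2)/(5 - 2) = -0.116111

P(0.1) = 3×L_0(0.1) + 3×L_1(0.1) + (-8)×L_2(0.1)
P(0.1) = 4.277222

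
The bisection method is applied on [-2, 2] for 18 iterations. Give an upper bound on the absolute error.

Bisection error bound: |error| ≤ (b-a)/2^n
|error| ≤ (2 - (-2))/2^18 = 4/2^18
|error| ≤ 0.0000152588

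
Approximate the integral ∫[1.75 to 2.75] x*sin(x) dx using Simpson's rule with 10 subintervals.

f(x) = x*sin(x)
a = 1.75, b = 2.75, n = 10
h = (b - a)/n = 0.100000

Simpson's rule: (h/3)[f(x₀) + 4f(x₁) + 2f(x₂) + ... + f(xₙ)]

x_0 = 1.7500, f(x_0) = 1.721975, coefficient = 1
x_1 = 1.8500, f(x_1) = 1.778359, coefficient = 4
x_2 = 1.9500, f(x_2) = 1.811471, coefficient = 2
x_3 = 2.0500, f(x_3) = 1.819093, coefficient = 4
x_4 = 2.1500, f(x_4) = 1.799332, coefficient = 2
x_5 = 2.2500, f(x_5) = 1.750665, coefficient = 4
x_6 = 2.3500, f(x_6) = 1.671962, coefficient = 2
x_7 = 2.4500, f(x_7) = 1.562524, coefficient = 4
x_8 = 2.5500, f(x_8) = 1.422093, coefficient = 2
x_9 = 2.6500, f(x_9) = 1.250881, coefficient = 4
x_10 = 2.7500, f(x_10) = 1.049568, coefficient = 1

I ≈ (0.100000/3) × 48.827347 = 1.627578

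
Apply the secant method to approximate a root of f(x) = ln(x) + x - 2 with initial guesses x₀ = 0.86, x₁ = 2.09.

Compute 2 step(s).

f(x) = ln(x) + x - 2
x₀ = 0.86, x₁ = 2.09

Secant formula: x_{n+1} = x_n - f(x_n)(x_n - x_{n-1})/(f(x_n) - f(x_{n-1}))

Iteration 1:
  f(0.860000) = -1.290823
  f(2.090000) = 0.827164
  x_2 = 2.090000 - 0.827164×(2.090000 - 0.860000)/(0.827164 - (-1.290823))
       = 1.609633
Iteration 2:
  f(2.090000) = 0.827164
  f(1.609633) = 0.085639
  x_3 = 1.609633 - 0.085639×(1.609633 - 2.090000)/(0.085639 - 0.827164)
       = 1.554155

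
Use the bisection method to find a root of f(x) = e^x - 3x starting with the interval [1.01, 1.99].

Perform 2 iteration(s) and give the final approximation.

f(x) = e^x - 3x
Initial interval: [1.01, 1.99]

Iteration 1:
  c_1 = (1.010000 + 1.990000)/2 = 1.500000
  f(c_1) = f(1.500000) = -0.018311
  f(a) × f(c) ≥ 0, new interval: [1.500000, 1.990000]
Iteration 2:
  c_2 = (1.500000 + 1.990000)/2 = 1.745000
  f(c_2) = f(1.745000) = 0.490901
  f(a) × f(c) < 0, new interval: [1.500000, 1.745000]

After 2 iteration(s), the approximation is c_2 = 1.745000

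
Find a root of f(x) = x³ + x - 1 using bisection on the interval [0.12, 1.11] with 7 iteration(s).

f(x) = x³ + x - 1
Initial interval: [0.12, 1.11]

Iteration 1:
  c_1 = (0.120000 + 1.110000)/2 = 0.615000
  f(c_1) = f(0.615000) = -0.152392
  f(a) × f(c) ≥ 0, new interval: [0.615000, 1.110000]
Iteration 2:
  c_2 = (0.615000 + 1.110000)/2 = 0.862500
  f(c_2) = f(0.862500) = 0.504119
  f(a) × f(c) < 0, new interval: [0.615000, 0.862500]
Iteration 3:
  c_3 = (0.615000 + 0.862500)/2 = 0.738750
  f(c_3) = f(0.738750) = 0.141924
  f(a) × f(c) < 0, new interval: [0.615000, 0.738750]
Iteration 4:
  c_4 = (0.615000 + 0.738750)/2 = 0.676875
  f(c_4) = f(0.676875) = -0.013008
  f(a) × f(c) ≥ 0, new interval: [0.676875, 0.738750]
Iteration 5:
  c_5 = (0.676875 + 0.738750)/2 = 0.707812
  f(c_5) = f(0.707812) = 0.062426
  f(a) × f(c) < 0, new interval: [0.676875, 0.707812]
Iteration 6:
  c_6 = (0.676875 + 0.707812)/2 = 0.692344
  f(c_6) = f(0.692344) = 0.024212
  f(a) × f(c) < 0, new interval: [0.676875, 0.692344]
Iteration 7:
  c_7 = (0.676875 + 0.692344)/2 = 0.684609
  f(c_7) = f(0.684609) = 0.005479
  f(a) × f(c) < 0, new interval: [0.676875, 0.684609]

After 7 iteration(s), the approximation is c_7 = 0.684609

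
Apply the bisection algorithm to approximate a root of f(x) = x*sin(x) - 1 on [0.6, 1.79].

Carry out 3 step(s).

f(x) = x*sin(x) - 1
Initial interval: [0.6, 1.79]

Iteration 1:
  c_1 = (0.600000 + 1.790000)/2 = 1.195000
  f(c_1) = f(1.195000) = 0.111608
  f(a) × f(c) < 0, new interval: [0.600000, 1.195000]
Iteration 2:
  c_2 = (0.600000 + 1.195000)/2 = 0.897500
  f(c_2) = f(0.897500) = -0.298361
  f(a) × f(c) ≥ 0, new interval: [0.897500, 1.195000]
Iteration 3:
  c_3 = (0.897500 + 1.195000)/2 = 1.046250
  f(c_3) = f(1.046250) = -0.094417
  f(a) × f(c) ≥ 0, new interval: [1.046250, 1.195000]

After 3 iteration(s), the approximation is c_3 = 1.046250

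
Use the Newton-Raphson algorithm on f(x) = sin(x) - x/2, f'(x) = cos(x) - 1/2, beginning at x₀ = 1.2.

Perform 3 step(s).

f(x) = sin(x) - x/2
f'(x) = cos(x) - 1/2
x₀ = 1.2

Newton-Raphson formula: x_{n+1} = x_n - f(x_n)/f'(x_n)

Iteration 1:
  f(1.200000) = 0.332039
  f'(1.200000) = -0.137642
  x_1 = 1.200000 - 0.332039/(-0.137642) = 3.612334
Iteration 2:
  f(3.612334) = -2.259714
  f'(3.612334) = -1.391232
  x_2 = 3.612334 - (-2.259714)/(-1.391232) = 1.988080
Iteration 3:
  f(1.988080) = -0.079847
  f'(1.988080) = -0.905279
  x_3 = 1.988080 - (-0.079847)/(-0.905279) = 1.899879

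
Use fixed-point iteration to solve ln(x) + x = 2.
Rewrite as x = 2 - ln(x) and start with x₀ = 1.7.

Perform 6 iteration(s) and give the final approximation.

Equation: ln(x) + x = 2
Fixed-point form: x = 2 - ln(x)
x₀ = 1.7

x_1 = g(1.700000) = 1.469372
x_2 = g(1.469372) = 1.615165
x_3 = g(1.615165) = 1.520563
x_4 = g(1.520563) = 1.580919
x_5 = g(1.580919) = 1.541993
x_6 = g(1.541993) = 1.566924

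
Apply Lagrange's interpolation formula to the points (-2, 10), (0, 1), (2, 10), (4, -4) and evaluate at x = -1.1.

Lagrange interpolation formula:
P(x) = Σ yᵢ × Lᵢ(x)
where Lᵢ(x) = Π_{j≠i} (x - xⱼ)/(xᵢ - xⱼ)

L_0(-1.1) = (-1.1 - 0)/(-2 - 0) × (-1.1 - 2)/(-2 - 2) × (-1.1 - 4)/(-2 - 4) = 0.362313
L_1(-1.1) = (-1.1 - (-2))/(0 - (-2)) × (-1.1 - 2)/(0 - 2) × (-1.1 - 4)/(0 - 4) = 0.889312
L_2(-1.1) = (-1.1 - (-2))/(2 - (-2)) × (-1.1 - 0)/(2 - 0) × (-1.1 - 4)/(2 - 4) = -0.315562
L_3(-1.1) = (-1.1 - (-2))/(4 - (-2)) × (-1.1 - 0)/(4 - 0) × (-1.1 - 2)/(4 - 2) = 0.063938

P(-1.1) = 10×L_0(-1.1) + 1×L_1(-1.1) + 10×L_2(-1.1) + (-4)×L_3(-1.1)
P(-1.1) = 1.101063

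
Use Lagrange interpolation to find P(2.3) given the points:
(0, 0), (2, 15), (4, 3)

Lagrange interpolation formula:
P(x) = Σ yᵢ × Lᵢ(x)
where Lᵢ(x) = Π_{j≠i} (x - xⱼ)/(xᵢ - xⱼ)

L_0(2.3) = (2.3 - 2)/(0 - 2) × (2.3 - 4)/(0 - 4) = -0.063750
L_1(2.3) = (2.3 - 0)/(2 - 0) × (2.3 - 4)/(2 - 4) = 0.977500
L_2(2.3) = (2.3 - 0)/(4 - 0) × (2.3 - 2)/(4 - 2) = 0.086250

P(2.3) = 0×L_0(2.3) + 15×L_1(2.3) + 3×L_2(2.3)
P(2.3) = 14.921250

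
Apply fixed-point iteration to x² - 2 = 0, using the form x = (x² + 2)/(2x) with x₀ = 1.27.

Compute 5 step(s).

Equation: x² - 2 = 0
Fixed-point form: x = (x² + 2)/(2x)
x₀ = 1.27

x_1 = g(1.270000) = 1.422402
x_2 = g(1.422402) = 1.414237
x_3 = g(1.414237) = 1.414214
x_4 = g(1.414214) = 1.414214
x_5 = g(1.414214) = 1.414214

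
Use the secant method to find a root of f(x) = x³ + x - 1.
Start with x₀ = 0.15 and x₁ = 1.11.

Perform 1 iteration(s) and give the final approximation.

f(x) = x³ + x - 1
x₀ = 0.15, x₁ = 1.11

Secant formula: x_{n+1} = x_n - f(x_n)(x_n - x_{n-1})/(f(x_n) - f(x_{n-1}))

Iteration 1:
  f(0.150000) = -0.846625
  f(1.110000) = 1.477631
  x_2 = 1.110000 - 1.477631×(1.110000 - 0.150000)/(1.477631 - (-0.846625))
       = 0.499686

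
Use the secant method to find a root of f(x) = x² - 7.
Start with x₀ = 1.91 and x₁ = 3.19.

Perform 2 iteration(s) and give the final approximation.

f(x) = x² - 7
x₀ = 1.91, x₁ = 3.19

Secant formula: x_{n+1} = x_n - f(x_n)(x_n - x_{n-1})/(f(x_n) - f(x_{n-1}))

Iteration 1:
  f(1.910000) = -3.351900
  f(3.190000) = 3.176100
  x_2 = 3.190000 - 3.176100×(3.190000 - 1.910000)/(3.176100 - (-3.351900))
       = 2.567235
Iteration 2:
  f(3.190000) = 3.176100
  f(2.567235) = -0.409303
  x_3 = 2.567235 - (-0.409303)×(2.567235 - 3.190000)/(-0.409303 - 3.176100)
       = 2.638329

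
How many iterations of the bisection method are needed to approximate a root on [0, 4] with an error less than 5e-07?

We need (b-a)/2^n ≤ 5e-07
(4 - 0)/2^n ≤ 5e-07
4/2^n ≤ 5e-07
2^n ≥ 8000000
n ≥ log₂(8000000) = 22.93
n ≥ 23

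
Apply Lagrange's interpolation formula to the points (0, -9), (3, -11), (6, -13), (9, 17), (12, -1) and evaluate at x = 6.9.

Lagrange interpolation formula:
P(x) = Σ yᵢ × Lᵢ(x)
where Lᵢ(x) = Π_{j≠i} (x - xⱼ)/(xᵢ - xⱼ)

L_0(6.9) = (6.9 - 3)/(0 - 3) × (6.9 - 6)/(0 - 6) × (6.9 - 9)/(0 - 9) × (6.9 - 12)/(0 - 12) = 0.019338
L_1(6.9) = (6.9 - 0)/(3 - 0) × (6.9 - 6)/(3 - 6) × (6.9 - 9)/(3 - 9) × (6.9 - 12)/(3 - 12) = -0.136850
L_2(6.9) = (6.9 - 0)/(6 - 0) × (6.9 - 3)/(6 - 3) × (6.9 - 9)/(6 - 9) × (6.9 - 12)/(6 - 12) = 0.889525
L_3(6.9) = (6.9 - 0)/(9 - 0) × (6.9 - 3)/(9 - 3) × (6.9 - 6)/(9 - 6) × (6.9 - 12)/(9 - 12) = 0.254150
L_4(6.9) = (6.9 - 0)/(12 - 0) × (6.9 - 3)/(12 - 3) × (6.9 - 6)/(12 - 6) × (6.9 - 9)/(12 - 9) = -0.026163

P(6.9) = (-9)×L_0(6.9) + (-11)×L_1(6.9) + (-13)×L_2(6.9) + 17×L_3(6.9) + (-1)×L_4(6.9)
P(6.9) = -5.885800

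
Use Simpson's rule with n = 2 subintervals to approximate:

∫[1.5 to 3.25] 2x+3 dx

f(x) = 2x+3
a = 1.5, b = 3.25, n = 2
h = (b - a)/n = 0.875000

Simpson's rule: (h/3)[f(x₀) + 4f(x₁) + 2f(x₂) + ... + f(xₙ)]

x_0 = 1.5000, f(x_0) = 6.000000, coefficient = 1
x_1 = 2.3750, f(x_1) = 7.750000, coefficient = 4
x_2 = 3.2500, f(x_2) = 9.500000, coefficient = 1

I ≈ (0.875000/3) × 46.500000 = 13.562500
Exact value: 13.562500
Error: 0.000000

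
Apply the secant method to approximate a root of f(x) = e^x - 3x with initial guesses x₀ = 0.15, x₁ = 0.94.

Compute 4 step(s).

f(x) = e^x - 3x
x₀ = 0.15, x₁ = 0.94

Secant formula: x_{n+1} = x_n - f(x_n)(x_n - x_{n-1})/(f(x_n) - f(x_{n-1}))

Iteration 1:
  f(0.150000) = 0.711834
  f(0.940000) = -0.260019
  x_2 = 0.940000 - (-0.260019)×(0.940000 - 0.150000)/(-0.260019 - 0.711834)
       = 0.728636
Iteration 2:
  f(0.940000) = -0.260019
  f(0.728636) = -0.113656
  x_3 = 0.728636 - (-0.113656)×(0.728636 - 0.940000)/(-0.113656 - (-0.260019))
       = 0.564504
Iteration 3:
  f(0.728636) = -0.113656
  f(0.564504) = 0.065063
  x_4 = 0.564504 - 0.065063×(0.564504 - 0.728636)/(0.065063 - (-0.113656))
       = 0.624257
Iteration 4:
  f(0.564504) = 0.065063
  f(0.624257) = -0.005912
  x_5 = 0.624257 - (-0.005912)×(0.624257 - 0.564504)/(-0.005912 - 0.065063)
       = 0.619279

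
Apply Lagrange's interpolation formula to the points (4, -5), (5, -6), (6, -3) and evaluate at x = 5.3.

Lagrange interpolation formula:
P(x) = Σ yᵢ × Lᵢ(x)
where Lᵢ(x) = Π_{j≠i} (x - xⱼ)/(xᵢ - xⱼ)

L_0(5.3) = (5.3 - 5)/(4 - 5) × (5.3 - 6)/(4 - 6) = -0.105000
L_1(5.3) = (5.3 - 4)/(5 - 4) × (5.3 - 6)/(5 - 6) = 0.910000
L_2(5.3) = (5.3 - 4)/(6 - 4) × (5.3 - 5)/(6 - 5) = 0.195000

P(5.3) = (-5)×L_0(5.3) + (-6)×L_1(5.3) + (-3)×L_2(5.3)
P(5.3) = -5.520000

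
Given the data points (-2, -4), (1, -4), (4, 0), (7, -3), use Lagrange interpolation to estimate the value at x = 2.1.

Lagrange interpolation formula:
P(x) = Σ yᵢ × Lᵢ(x)
where Lᵢ(x) = Π_{j≠i} (x - xⱼ)/(xᵢ - xⱼ)

L_0(2.1) = (2.1 - 1)/(-2 - 1) × (2.1 - 4)/(-2 - 4) × (2.1 - 7)/(-2 - 7) = -0.063216
L_1(2.1) = (2.1 - (-2))/(1 - (-2)) × (2.1 - 4)/(1 - 4) × (2.1 - 7)/(1 - 7) = 0.706870
L_2(2.1) = (2.1 - (-2))/(4 - (-2)) × (2.1 - 1)/(4 - 1) × (2.1 - 7)/(4 - 7) = 0.409241
L_3(2.1) = (2.1 - (-2))/(7 - (-2)) × (2.1 - 1)/(7 - 1) × (2.1 - 4)/(7 - 4) = -0.052895

P(2.1) = (-4)×L_0(2.1) + (-4)×L_1(2.1) + 0×L_2(2.1) + (-3)×L_3(2.1)
P(2.1) = -2.415932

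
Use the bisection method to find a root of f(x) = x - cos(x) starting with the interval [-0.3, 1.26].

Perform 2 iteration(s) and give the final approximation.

f(x) = x - cos(x)
Initial interval: [-0.3, 1.26]

Iteration 1:
  c_1 = (-0.300000 + 1.260000)/2 = 0.480000
  f(c_1) = f(0.480000) = -0.406995
  f(a) × f(c) ≥ 0, new interval: [0.480000, 1.260000]
Iteration 2:
  c_2 = (0.480000 + 1.260000)/2 = 0.870000
  f(c_2) = f(0.870000) = 0.225173
  f(a) × f(c) < 0, new interval: [0.480000, 0.870000]

After 2 iteration(s), the approximation is c_2 = 0.870000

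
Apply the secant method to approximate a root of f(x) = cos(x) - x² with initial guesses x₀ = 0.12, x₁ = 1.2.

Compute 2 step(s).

f(x) = cos(x) - x²
x₀ = 0.12, x₁ = 1.2

Secant formula: x_{n+1} = x_n - f(x_n)(x_n - x_{n-1})/(f(x_n) - f(x_{n-1}))

Iteration 1:
  f(0.120000) = 0.978409
  f(1.200000) = -1.077642
  x_2 = 1.200000 - (-1.077642)×(1.200000 - 0.120000)/(-1.077642 - 0.978409)
       = 0.633937
Iteration 2:
  f(1.200000) = -1.077642
  f(0.633937) = 0.403825
  x_3 = 0.633937 - 0.403825×(0.633937 - 1.200000)/(0.403825 - (-1.077642))
       = 0.788237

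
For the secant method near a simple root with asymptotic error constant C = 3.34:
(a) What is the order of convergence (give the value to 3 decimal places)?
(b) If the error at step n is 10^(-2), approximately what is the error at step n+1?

(a) Secant method has superlinear convergence with order φ = (1+√5)/2 ≈ 1.618.
    This means |e_{n+1}| ≈ C|e_n|^1.618.

(b) With |e_n| = 10^(-2) and C = 3.34:
    |e_{n+1}| ≈ 3.34 × (10^(-2))^1.618 = 3.34 × 10^(-3.24)

(a) ≈ 1.618 (golden ratio); (b) |e_{n+1}| ≈ 1.939e-03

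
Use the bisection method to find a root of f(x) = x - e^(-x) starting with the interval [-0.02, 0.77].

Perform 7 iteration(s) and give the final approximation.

f(x) = x - e^(-x)
Initial interval: [-0.02, 0.77]

Iteration 1:
  c_1 = (-0.020000 + 0.770000)/2 = 0.375000
  f(c_1) = f(0.375000) = -0.312289
  f(a) × f(c) ≥ 0, new interval: [0.375000, 0.770000]
Iteration 2:
  c_2 = (0.375000 + 0.770000)/2 = 0.572500
  f(c_2) = f(0.572500) = 0.008387
  f(a) × f(c) < 0, new interval: [0.375000, 0.572500]
Iteration 3:
  c_3 = (0.375000 + 0.572500)/2 = 0.473750
  f(c_3) = f(0.473750) = -0.148913
  f(a) × f(c) ≥ 0, new interval: [0.473750, 0.572500]
Iteration 4:
  c_4 = (0.473750 + 0.572500)/2 = 0.523125
  f(c_4) = f(0.523125) = -0.069541
  f(a) × f(c) ≥ 0, new interval: [0.523125, 0.572500]
Iteration 5:
  c_5 = (0.523125 + 0.572500)/2 = 0.547813
  f(c_5) = f(0.547813) = -0.030401
  f(a) × f(c) ≥ 0, new interval: [0.547813, 0.572500]
Iteration 6:
  c_6 = (0.547813 + 0.572500)/2 = 0.560156
  f(c_6) = f(0.560156) = -0.010964
  f(a) × f(c) ≥ 0, new interval: [0.560156, 0.572500]
Iteration 7:
  c_7 = (0.560156 + 0.572500)/2 = 0.566328
  f(c_7) = f(0.566328) = -0.001278
  f(a) × f(c) ≥ 0, new interval: [0.566328, 0.572500]

After 7 iteration(s), the approximation is c_7 = 0.566328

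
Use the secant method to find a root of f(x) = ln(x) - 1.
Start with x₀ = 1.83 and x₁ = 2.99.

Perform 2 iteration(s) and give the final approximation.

f(x) = ln(x) - 1
x₀ = 1.83, x₁ = 2.99

Secant formula: x_{n+1} = x_n - f(x_n)(x_n - x_{n-1})/(f(x_n) - f(x_{n-1}))

Iteration 1:
  f(1.830000) = -0.395684
  f(2.990000) = 0.095273
  x_2 = 2.990000 - 0.095273×(2.990000 - 1.830000)/(0.095273 - (-0.395684))
       = 2.764895
Iteration 2:
  f(2.990000) = 0.095273
  f(2.764895) = 0.017003
  x_3 = 2.764895 - 0.017003×(2.764895 - 2.990000)/(0.017003 - 0.095273)
       = 2.715996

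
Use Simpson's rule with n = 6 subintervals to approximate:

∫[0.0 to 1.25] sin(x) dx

f(x) = sin(x)
a = 0.0, b = 1.25, n = 6
h = (b - a)/n = 0.208333

Simpson's rule: (h/3)[f(x₀) + 4f(x₁) + 2f(x₂) + ... + f(xₙ)]

x_0 = 0.0000, f(x_0) = 0.000000, coefficient = 1
x_1 = 0.2083, f(x_1) = 0.206830, coefficient = 4
x_2 = 0.4167, f(x_2) = 0.404715, coefficient = 2
x_3 = 0.6250, f(x_3) = 0.585097, coefficient = 4
x_4 = 0.8333, f(x_4) = 0.740177, coefficient = 2
x_5 = 1.0417, f(x_5) = 0.863247, coefficient = 4
x_6 = 1.2500, f(x_6) = 0.948985, coefficient = 1

I ≈ (0.208333/3) × 9.859462 = 0.684685
Exact value: 0.684678
Error: 0.000007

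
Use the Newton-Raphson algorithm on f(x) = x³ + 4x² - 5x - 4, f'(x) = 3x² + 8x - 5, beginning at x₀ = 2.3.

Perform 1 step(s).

f(x) = x³ + 4x² - 5x - 4
f'(x) = 3x² + 8x - 5
x₀ = 2.3

Newton-Raphson formula: x_{n+1} = x_n - f(x_n)/f'(x_n)

Iteration 1:
  f(2.300000) = 17.827000
  f'(2.300000) = 29.270000
  x_1 = 2.300000 - 17.827000/29.270000 = 1.690946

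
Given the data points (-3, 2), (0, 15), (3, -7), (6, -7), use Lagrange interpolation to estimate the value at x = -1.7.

Lagrange interpolation formula:
P(x) = Σ yᵢ × Lᵢ(x)
where Lᵢ(x) = Π_{j≠i} (x - xⱼ)/(xᵢ - xⱼ)

L_0(-1.7) = (-1.7 - 0)/(-3 - 0) × (-1.7 - 3)/(-3 - 3) × (-1.7 - 6)/(-3 - 6) = 0.379772
L_1(-1.7) = (-1.7 - (-3))/(0 - (-3)) × (-1.7 - 3)/(0 - 3) × (-1.7 - 6)/(0 - 6) = 0.871241
L_2(-1.7) = (-1.7 - (-3))/(3 - (-3)) × (-1.7 - 0)/(3 - 0) × (-1.7 - 6)/(3 - 6) = -0.315130
L_3(-1.7) = (-1.7 - (-3))/(6 - (-3)) × (-1.7 - 0)/(6 - 0) × (-1.7 - 3)/(6 - 3) = 0.064117

P(-1.7) = 2×L_0(-1.7) + 15×L_1(-1.7) + (-7)×L_2(-1.7) + (-7)×L_3(-1.7)
P(-1.7) = 15.585241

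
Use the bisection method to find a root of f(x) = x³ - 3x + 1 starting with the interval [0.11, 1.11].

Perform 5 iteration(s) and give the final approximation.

f(x) = x³ - 3x + 1
Initial interval: [0.11, 1.11]

Iteration 1:
  c_1 = (0.110000 + 1.110000)/2 = 0.610000
  f(c_1) = f(0.610000) = -0.603019
  f(a) × f(c) < 0, new interval: [0.110000, 0.610000]
Iteration 2:
  c_2 = (0.110000 + 0.610000)/2 = 0.360000
  f(c_2) = f(0.360000) = -0.033344
  f(a) × f(c) < 0, new interval: [0.110000, 0.360000]
Iteration 3:
  c_3 = (0.110000 + 0.360000)/2 = 0.235000
  f(c_3) = f(0.235000) = 0.307978
  f(a) × f(c) ≥ 0, new interval: [0.235000, 0.360000]
Iteration 4:
  c_4 = (0.235000 + 0.360000)/2 = 0.297500
  f(c_4) = f(0.297500) = 0.133831
  f(a) × f(c) ≥ 0, new interval: [0.297500, 0.360000]
Iteration 5:
  c_5 = (0.297500 + 0.360000)/2 = 0.328750
  f(c_5) = f(0.328750) = 0.049280
  f(a) × f(c) ≥ 0, new interval: [0.328750, 0.360000]

After 5 iteration(s), the approximation is c_5 = 0.328750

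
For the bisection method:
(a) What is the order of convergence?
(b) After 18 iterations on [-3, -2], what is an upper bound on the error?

(a) Bisection has linear (order 1) convergence; the error is halved each step.

(b) Error bound = (b-a)/2^n = (-2 - (-3))/2^{18}
    = 1/2^{18}

(a) 1 (linear); (b) error ≤ 3.81e-06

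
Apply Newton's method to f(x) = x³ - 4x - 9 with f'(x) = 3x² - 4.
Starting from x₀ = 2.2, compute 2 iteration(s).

f(x) = x³ - 4x - 9
f'(x) = 3x² - 4
x₀ = 2.2

Newton-Raphson formula: x_{n+1} = x_n - f(x_n)/f'(x_n)

Iteration 1:
  f(2.200000) = -7.152000
  f'(2.200000) = 10.520000
  x_1 = 2.200000 - (-7.152000)/10.520000 = 2.879848
Iteration 2:
  f(2.879848) = 3.364696
  f'(2.879848) = 20.880572
  x_2 = 2.879848 - 3.364696/20.880572 = 2.718708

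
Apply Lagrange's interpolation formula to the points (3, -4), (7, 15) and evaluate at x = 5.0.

Lagrange interpolation formula:
P(x) = Σ yᵢ × Lᵢ(x)
where Lᵢ(x) = Π_{j≠i} (x - xⱼ)/(xᵢ - xⱼ)

L_0(5.0) = (5.0 - 7)/(3 - 7) = 0.500000
L_1(5.0) = (5.0 - 3)/(7 - 3) = 0.500000

P(5.0) = (-4)×L_0(5.0) + 15×L_1(5.0)
P(5.0) = 5.500000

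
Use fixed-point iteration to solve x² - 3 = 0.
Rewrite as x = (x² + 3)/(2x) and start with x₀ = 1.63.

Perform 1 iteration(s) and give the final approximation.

Equation: x² - 3 = 0
Fixed-point form: x = (x² + 3)/(2x)
x₀ = 1.63

x_1 = g(1.630000) = 1.735245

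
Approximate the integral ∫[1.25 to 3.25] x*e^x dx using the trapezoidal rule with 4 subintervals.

f(x) = x*e^x
a = 1.25, b = 3.25, n = 4
h = (b - a)/n = 0.500000

Trapezoidal rule: (h/2)[f(x₀) + 2f(x₁) + 2f(x₂) + ... + f(xₙ)]

x_0 = 1.2500, f(x_0) = 4.362929, coefficient = 1
x_1 = 1.7500, f(x_1) = 10.070555, coefficient = 2
x_2 = 2.2500, f(x_2) = 21.347406, coefficient = 2
x_3 = 2.7500, f(x_3) = 43.017238, coefficient = 2
x_4 = 3.2500, f(x_4) = 83.818605, coefficient = 1

I ≈ (0.500000/2) × 237.051929 = 59.262982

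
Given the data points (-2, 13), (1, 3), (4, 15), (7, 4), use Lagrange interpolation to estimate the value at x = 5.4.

Lagrange interpolation formula:
P(x) = Σ yᵢ × Lᵢ(x)
where Lᵢ(x) = Π_{j≠i} (x - xⱼ)/(xᵢ - xⱼ)

L_0(5.4) = (5.4 - 1)/(-2 - 1) × (5.4 - 4)/(-2 - 4) × (5.4 - 7)/(-2 - 7) = 0.060840
L_1(5.4) = (5.4 - (-2))/(1 - (-2)) × (5.4 - 4)/(1 - 4) × (5.4 - 7)/(1 - 7) = -0.306963
L_2(5.4) = (5.4 - (-2))/(4 - (-2)) × (5.4 - 1)/(4 - 1) × (5.4 - 7)/(4 - 7) = 0.964741
L_3(5.4) = (5.4 - (-2))/(7 - (-2)) × (5.4 - 1)/(7 - 1) × (5.4 - 4)/(7 - 4) = 0.281383

P(5.4) = 13×L_0(5.4) + 3×L_1(5.4) + 15×L_2(5.4) + 4×L_3(5.4)
P(5.4) = 15.466667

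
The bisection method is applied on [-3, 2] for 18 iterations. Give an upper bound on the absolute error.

Bisection error bound: |error| ≤ (b-a)/2^n
|error| ≤ (2 - (-3))/2^18 = 5/2^18
|error| ≤ 0.0000190735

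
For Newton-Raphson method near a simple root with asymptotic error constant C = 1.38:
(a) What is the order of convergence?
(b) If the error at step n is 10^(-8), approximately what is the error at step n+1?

(a) Newton-Raphson has quadratic (order 2) convergence near simple roots.
    This means |e_{n+1}| ≈ C|e_n|².

(b) With |e_n| = 10^(-8) and C = 1.38:
    |e_{n+1}| ≈ 1.38 × (10^(-8))² = 1.38 × 10^(-16)

(a) 2 (quadratic); (b) |e_{n+1}| ≈ 1.380e-16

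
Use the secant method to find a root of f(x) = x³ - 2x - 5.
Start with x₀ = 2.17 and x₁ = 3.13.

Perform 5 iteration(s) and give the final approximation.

f(x) = x³ - 2x - 5
x₀ = 2.17, x₁ = 3.13

Secant formula: x_{n+1} = x_n - f(x_n)(x_n - x_{n-1})/(f(x_n) - f(x_{n-1}))

Iteration 1:
  f(2.170000) = 0.878313
  f(3.130000) = 19.404297
  x_2 = 3.130000 - 19.404297×(3.130000 - 2.170000)/(19.404297 - 0.878313)
       = 2.124487
Iteration 2:
  f(3.130000) = 19.404297
  f(2.124487) = 0.339777
  x_3 = 2.124487 - 0.339777×(2.124487 - 3.130000)/(0.339777 - 19.404297)
       = 2.106566
Iteration 3:
  f(2.124487) = 0.339777
  f(2.106566) = 0.135007
  x_4 = 2.106566 - 0.135007×(2.106566 - 2.124487)/(0.135007 - 0.339777)
       = 2.094751
Iteration 4:
  f(2.106566) = 0.135007
  f(2.094751) = 0.002223
  x_5 = 2.094751 - 0.002223×(2.094751 - 2.106566)/(0.002223 - 0.135007)
       = 2.094553
Iteration 5:
  f(2.094751) = 0.002223
  f(2.094553) = 0.000015
  x_6 = 2.094553 - 0.000015×(2.094553 - 2.094751)/(0.000015 - 0.002223)
       = 2.094551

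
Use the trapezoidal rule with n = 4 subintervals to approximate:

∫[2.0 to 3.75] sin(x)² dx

f(x) = sin(x)²
a = 2.0, b = 3.75, n = 4
h = (b - a)/n = 0.437500

Trapezoidal rule: (h/2)[f(x₀) + 2f(x₁) + 2f(x₂) + ... + f(xₙ)]

x_0 = 2.0000, f(x_0) = 0.826822, coefficient = 1
x_1 = 2.4375, f(x_1) = 0.419052, coefficient = 2
x_2 = 2.8750, f(x_2) = 0.069404, coefficient = 2
x_3 = 3.3125, f(x_3) = 0.028926, coefficient = 2
x_4 = 3.7500, f(x_4) = 0.326682, coefficient = 1

I ≈ (0.437500/2) × 2.188268 = 0.478684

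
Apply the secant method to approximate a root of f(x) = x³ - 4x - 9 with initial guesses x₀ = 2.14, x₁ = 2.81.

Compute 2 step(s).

f(x) = x³ - 4x - 9
x₀ = 2.14, x₁ = 2.81

Secant formula: x_{n+1} = x_n - f(x_n)(x_n - x_{n-1})/(f(x_n) - f(x_{n-1}))

Iteration 1:
  f(2.140000) = -7.759656
  f(2.810000) = 1.948041
  x_2 = 2.810000 - 1.948041×(2.810000 - 2.140000)/(1.948041 - (-7.759656))
       = 2.675551
Iteration 2:
  f(2.810000) = 1.948041
  f(2.675551) = -0.549072
  x_3 = 2.675551 - (-0.549072)×(2.675551 - 2.810000)/(-0.549072 - 1.948041)
       = 2.705114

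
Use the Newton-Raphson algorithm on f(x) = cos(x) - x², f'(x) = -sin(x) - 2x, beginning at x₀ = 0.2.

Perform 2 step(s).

f(x) = cos(x) - x²
f'(x) = -sin(x) - 2x
x₀ = 0.2

Newton-Raphson formula: x_{n+1} = x_n - f(x_n)/f'(x_n)

Iteration 1:
  f(0.200000) = 0.940067
  f'(0.200000) = -0.598669
  x_1 = 0.200000 - 0.940067/(-0.598669) = 1.770260
Iteration 2:
  f(1.770260) = -3.331965
  f'(1.770260) = -4.520693
  x_2 = 1.770260 - (-3.331965)/(-4.520693) = 1.033213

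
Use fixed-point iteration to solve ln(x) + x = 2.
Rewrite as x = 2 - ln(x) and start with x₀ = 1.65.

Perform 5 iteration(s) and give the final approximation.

Equation: ln(x) + x = 2
Fixed-point form: x = 2 - ln(x)
x₀ = 1.65

x_1 = g(1.650000) = 1.499225
x_2 = g(1.499225) = 1.595052
x_3 = g(1.595052) = 1.533094
x_4 = g(1.533094) = 1.572712
x_5 = g(1.572712) = 1.547198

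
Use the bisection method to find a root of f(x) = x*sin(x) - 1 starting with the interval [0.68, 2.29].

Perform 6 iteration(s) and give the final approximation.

f(x) = x*sin(x) - 1
Initial interval: [0.68, 2.29]

Iteration 1:
  c_1 = (0.680000 + 2.290000)/2 = 1.485000
  f(c_1) = f(1.485000) = 0.479538
  f(a) × f(c) < 0, new interval: [0.680000, 1.485000]
Iteration 2:
  c_2 = (0.680000 + 1.485000)/2 = 1.082500
  f(c_2) = f(1.082500) = -0.044008
  f(a) × f(c) ≥ 0, new interval: [1.082500, 1.485000]
Iteration 3:
  c_3 = (1.082500 + 1.485000)/2 = 1.283750
  f(c_3) = f(1.283750) = 0.231224
  f(a) × f(c) < 0, new interval: [1.082500, 1.283750]
Iteration 4:
  c_4 = (1.082500 + 1.283750)/2 = 1.183125
  f(c_4) = f(1.183125) = 0.095328
  f(a) × f(c) < 0, new interval: [1.082500, 1.183125]
Iteration 5:
  c_5 = (1.082500 + 1.183125)/2 = 1.132812
  f(c_5) = f(1.132812) = 0.025885
  f(a) × f(c) < 0, new interval: [1.082500, 1.132812]
Iteration 6:
  c_6 = (1.082500 + 1.132812)/2 = 1.107656
  f(c_6) = f(1.107656) = -0.009031
  f(a) × f(c) ≥ 0, new interval: [1.107656, 1.132812]

After 6 iteration(s), the approximation is c_6 = 1.107656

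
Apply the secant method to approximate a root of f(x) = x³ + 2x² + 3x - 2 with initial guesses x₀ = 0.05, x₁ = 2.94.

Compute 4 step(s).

f(x) = x³ + 2x² + 3x - 2
x₀ = 0.05, x₁ = 2.94

Secant formula: x_{n+1} = x_n - f(x_n)(x_n - x_{n-1})/(f(x_n) - f(x_{n-1}))

Iteration 1:
  f(0.050000) = -1.844875
  f(2.940000) = 49.519384
  x_2 = 2.940000 - 49.519384×(2.940000 - 0.050000)/(49.519384 - (-1.844875))
       = 0.153802
Iteration 2:
  f(2.940000) = 49.519384
  f(0.153802) = -1.487647
  x_3 = 0.153802 - (-1.487647)×(0.153802 - 2.940000)/(-1.487647 - 49.519384)
       = 0.235063
Iteration 3:
  f(0.153802) = -1.487647
  f(0.235063) = -1.171315
  x_4 = 0.235063 - (-1.171315)×(0.235063 - 0.153802)/(-1.171315 - (-1.487647))
       = 0.535956
Iteration 4:
  f(0.235063) = -1.171315
  f(0.535956) = 0.336319
  x_5 = 0.535956 - 0.336319×(0.535956 - 0.235063)/(0.336319 - (-1.171315))
       = 0.468834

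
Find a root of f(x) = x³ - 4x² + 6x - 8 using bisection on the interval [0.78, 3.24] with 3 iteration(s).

f(x) = x³ - 4x² + 6x - 8
Initial interval: [0.78, 3.24]

Iteration 1:
  c_1 = (0.780000 + 3.240000)/2 = 2.010000
  f(c_1) = f(2.010000) = -3.979799
  f(a) × f(c) ≥ 0, new interval: [2.010000, 3.240000]
Iteration 2:
  c_2 = (2.010000 + 3.240000)/2 = 2.625000
  f(c_2) = f(2.625000) = -1.724609
  f(a) × f(c) ≥ 0, new interval: [2.625000, 3.240000]
Iteration 3:
  c_3 = (2.625000 + 3.240000)/2 = 2.932500
  f(c_3) = f(2.932500) = 0.414974
  f(a) × f(c) < 0, new interval: [2.625000, 2.932500]

After 3 iteration(s), the approximation is c_3 = 2.932500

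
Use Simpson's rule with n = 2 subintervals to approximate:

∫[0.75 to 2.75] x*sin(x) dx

f(x) = x*sin(x)
a = 0.75, b = 2.75, n = 2
h = (b - a)/n = 1.000000

Simpson's rule: (h/3)[f(x₀) + 4f(x₁) + 2f(x₂) + ... + f(xₙ)]

x_0 = 0.7500, f(x_0) = 0.511229, coefficient = 1
x_1 = 1.7500, f(x_1) = 1.721975, coefficient = 4
x_2 = 2.7500, f(x_2) = 1.049568, coefficient = 1

I ≈ (1.000000/3) × 8.448698 = 2.816233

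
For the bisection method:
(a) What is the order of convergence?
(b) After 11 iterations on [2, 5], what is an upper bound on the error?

(a) Bisection has linear (order 1) convergence; the error is halved each step.

(b) Error bound = (b-a)/2^n = (5 - 2)/2^{11}
    = 3/2^{11}

(a) 1 (linear); (b) error ≤ 1.46e-03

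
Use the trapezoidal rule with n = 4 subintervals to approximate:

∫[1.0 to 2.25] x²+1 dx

f(x) = x²+1
a = 1.0, b = 2.25, n = 4
h = (b - a)/n = 0.312500

Trapezoidal rule: (h/2)[f(x₀) + 2f(x₁) + 2f(x₂) + ... + f(xₙ)]

x_0 = 1.0000, f(x_0) = 2.000000, coefficient = 1
x_1 = 1.3125, f(x_1) = 2.722656, coefficient = 2
x_2 = 1.6250, f(x_2) = 3.640625, coefficient = 2
x_3 = 1.9375, f(x_3) = 4.753906, coefficient = 2
x_4 = 2.2500, f(x_4) = 6.062500, coefficient = 1

I ≈ (0.312500/2) × 30.296875 = 4.733887
Exact value: 4.713542
Error: 0.020345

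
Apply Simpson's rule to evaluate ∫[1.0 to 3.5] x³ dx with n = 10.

f(x) = x³
a = 1.0, b = 3.5, n = 10
h = (b - a)/n = 0.250000

Simpson's rule: (h/3)[f(x₀) + 4f(x₁) + 2f(x₂) + ... + f(xₙ)]

x_0 = 1.0000, f(x_0) = 1.000000, coefficient = 1
x_1 = 1.2500, f(x_1) = 1.953125, coefficient = 4
x_2 = 1.5000, f(x_2) = 3.375000, coefficient = 2
x_3 = 1.7500, f(x_3) = 5.359375, coefficient = 4
x_4 = 2.0000, f(x_4) = 8.000000, coefficient = 2
x_5 = 2.2500, f(x_5) = 11.390625, coefficient = 4
x_6 = 2.5000, f(x_6) = 15.625000, coefficient = 2
x_7 = 2.7500, f(x_7) = 20.796875, coefficient = 4
x_8 = 3.0000, f(x_8) = 27.000000, coefficient = 2
x_9 = 3.2500, f(x_9) = 34.328125, coefficient = 4
x_10 = 3.5000, f(x_10) = 42.875000, coefficient = 1

I ≈ (0.250000/3) × 447.187500 = 37.265625
Exact value: 37.265625
Error: 0.000000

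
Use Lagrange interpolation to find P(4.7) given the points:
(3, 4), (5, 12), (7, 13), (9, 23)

Lagrange interpolation formula:
P(x) = Σ yᵢ × Lᵢ(x)
where Lᵢ(x) = Π_{j≠i} (x - xⱼ)/(xᵢ - xⱼ)

L_0(4.7) = (4.7 - 5)/(3 - 5) × (4.7 - 7)/(3 - 7) × (4.7 - 9)/(3 - 9) = 0.061812
L_1(4.7) = (4.7 - 3)/(5 - 3) × (4.7 - 7)/(5 - 7) × (4.7 - 9)/(5 - 9) = 1.050812
L_2(4.7) = (4.7 - 3)/(7 - 3) × (4.7 - 5)/(7 - 5) × (4.7 - 9)/(7 - 9) = -0.137062
L_3(4.7) = (4.7 - 3)/(9 - 3) × (4.7 - 5)/(9 - 5) × (4.7 - 7)/(9 - 7) = 0.024437

P(4.7) = 4×L_0(4.7) + 12×L_1(4.7) + 13×L_2(4.7) + 23×L_3(4.7)
P(4.7) = 11.637250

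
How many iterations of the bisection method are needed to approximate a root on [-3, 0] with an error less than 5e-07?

We need (b-a)/2^n ≤ 5e-07
(0 - (-3))/2^n ≤ 5e-07
3/2^n ≤ 5e-07
2^n ≥ 6000000
n ≥ log₂(6000000) = 22.52
n ≥ 23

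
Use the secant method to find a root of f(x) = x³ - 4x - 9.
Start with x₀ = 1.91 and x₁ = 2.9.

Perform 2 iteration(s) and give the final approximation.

f(x) = x³ - 4x - 9
x₀ = 1.91, x₁ = 2.9

Secant formula: x_{n+1} = x_n - f(x_n)(x_n - x_{n-1})/(f(x_n) - f(x_{n-1}))

Iteration 1:
  f(1.910000) = -9.672129
  f(2.900000) = 3.789000
  x_2 = 2.900000 - 3.789000×(2.900000 - 1.910000)/(3.789000 - (-9.672129))
       = 2.621338
Iteration 2:
  f(2.900000) = 3.789000
  f(2.621338) = -1.473062
  x_3 = 2.621338 - (-1.473062)×(2.621338 - 2.900000)/(-1.473062 - 3.789000)
       = 2.699346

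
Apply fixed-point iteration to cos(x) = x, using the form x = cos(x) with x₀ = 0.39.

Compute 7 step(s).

Equation: cos(x) = x
Fixed-point form: x = cos(x)
x₀ = 0.39

x_1 = g(0.390000) = 0.924909
x_2 = g(0.924909) = 0.601907
x_3 = g(0.601907) = 0.824257
x_4 = g(0.824257) = 0.679102
x_5 = g(0.679102) = 0.778137
x_6 = g(0.778137) = 0.712223
x_7 = g(0.712223) = 0.756911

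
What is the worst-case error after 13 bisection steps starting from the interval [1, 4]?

Bisection error bound: |error| ≤ (b-a)/2^n
|error| ≤ (4 - 1)/2^13 = 3/2^13
|error| ≤ 0.0003662109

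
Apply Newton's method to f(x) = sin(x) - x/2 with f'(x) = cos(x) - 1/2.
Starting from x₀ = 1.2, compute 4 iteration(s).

f(x) = sin(x) - x/2
f'(x) = cos(x) - 1/2
x₀ = 1.2

Newton-Raphson formula: x_{n+1} = x_n - f(x_n)/f'(x_n)

Iteration 1:
  f(1.200000) = 0.332039
  f'(1.200000) = -0.137642
  x_1 = 1.200000 - 0.332039/(-0.137642) = 3.612334
Iteration 2:
  f(3.612334) = -2.259714
  f'(3.612334) = -1.391232
  x_2 = 3.612334 - (-2.259714)/(-1.391232) = 1.988080
Iteration 3:
  f(1.988080) = -0.079847
  f'(1.988080) = -0.905279
  x_3 = 1.988080 - (-0.079847)/(-0.905279) = 1.899879
Iteration 4:
  f(1.899879) = -0.003600
  f'(1.899879) = -0.823175
  x_4 = 1.899879 - (-0.003600)/(-0.823175) = 1.895505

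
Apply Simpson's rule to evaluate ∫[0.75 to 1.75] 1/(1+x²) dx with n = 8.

f(x) = 1/(1+x²)
a = 0.75, b = 1.75, n = 8
h = (b - a)/n = 0.125000

Simpson's rule: (h/3)[f(x₀) + 4f(x₁) + 2f(x₂) + ... + f(xₙ)]

x_0 = 0.7500, f(x_0) = 0.640000, coefficient = 1
x_1 = 0.8750, f(x_1) = 0.566372, coefficient = 4
x_2 = 1.0000, f(x_2) = 0.500000, coefficient = 2
x_3 = 1.1250, f(x_3) = 0.441379, coefficient = 4
x_4 = 1.2500, f(x_4) = 0.390244, coefficient = 2
x_5 = 1.3750, f(x_5) = 0.345946, coefficient = 4
x_6 = 1.5000, f(x_6) = 0.307692, coefficient = 2
x_7 = 1.6250, f(x_7) = 0.274678, coefficient = 4
x_8 = 1.7500, f(x_8) = 0.246154, coefficient = 1

I ≈ (0.125000/3) × 9.795526 = 0.408147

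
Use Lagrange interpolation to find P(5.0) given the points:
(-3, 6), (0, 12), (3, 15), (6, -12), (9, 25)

Lagrange interpolation formula:
P(x) = Σ yᵢ × Lᵢ(x)
where Lᵢ(x) = Π_{j≠i} (x - xⱼ)/(xᵢ - xⱼ)

L_0(5.0) = (5.0 - 0)/(-3 - 0) × (5.0 - 3)/(-3 - 3) × (5.0 - 6)/(-3 - 6) × (5.0 - 9)/(-3 - 9) = 0.020576
L_1(5.0) = (5.0 - (-3))/(0 - (-3)) × (5.0 - 3)/(0 - 3) × (5.0 - 6)/(0 - 6) × (5.0 - 9)/(0 - 9) = -0.131687
L_2(5.0) = (5.0 - (-3))/(3 - (-3)) × (5.0 - 0)/(3 - 0) × (5.0 - 6)/(3 - 6) × (5.0 - 9)/(3 - 9) = 0.493827
L_3(5.0) = (5.0 - (-3))/(6 - (-3)) × (5.0 - 0)/(6 - 0) × (5.0 - 3)/(6 - 3) × (5.0 - 9)/(6 - 9) = 0.658436
L_4(5.0) = (5.0 - (-3))/(9 - (-3)) × (5.0 - 0)/(9 - 0) × (5.0 - 3)/(9 - 3) × (5.0 - 6)/(9 - 6) = -0.041152

P(5.0) = 6×L_0(5.0) + 12×L_1(5.0) + 15×L_2(5.0) + (-12)×L_3(5.0) + 25×L_4(5.0)
P(5.0) = -2.979424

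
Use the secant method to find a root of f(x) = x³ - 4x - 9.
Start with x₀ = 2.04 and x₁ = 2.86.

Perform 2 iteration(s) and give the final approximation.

f(x) = x³ - 4x - 9
x₀ = 2.04, x₁ = 2.86

Secant formula: x_{n+1} = x_n - f(x_n)(x_n - x_{n-1})/(f(x_n) - f(x_{n-1}))

Iteration 1:
  f(2.040000) = -8.670336
  f(2.860000) = 2.953656
  x_2 = 2.860000 - 2.953656×(2.860000 - 2.040000)/(2.953656 - (-8.670336))
       = 2.651638
Iteration 2:
  f(2.860000) = 2.953656
  f(2.651638) = -0.962397
  x_3 = 2.651638 - (-0.962397)×(2.651638 - 2.860000)/(-0.962397 - 2.953656)
       = 2.702844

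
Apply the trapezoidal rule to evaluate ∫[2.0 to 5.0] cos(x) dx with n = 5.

f(x) = cos(x)
a = 2.0, b = 5.0, n = 5
h = (b - a)/n = 0.600000

Trapezoidal rule: (h/2)[f(x₀) + 2f(x₁) + 2f(x₂) + ... + f(xₙ)]

x_0 = 2.0000, f(x_0) = -0.416147, coefficient = 1
x_1 = 2.6000, f(x_1) = -0.856889, coefficient = 2
x_2 = 3.2000, f(x_2) = -0.998295, coefficient = 2
x_3 = 3.8000, f(x_3) = -0.790968, coefficient = 2
x_4 = 4.4000, f(x_4) = -0.307333, coefficient = 2
x_5 = 5.0000, f(x_5) = 0.283662, coefficient = 1

I ≈ (0.600000/2) × -6.039453 = -1.811836
Exact value: -1.868222
Error: 0.056386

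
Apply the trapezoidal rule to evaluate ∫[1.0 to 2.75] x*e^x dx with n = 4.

f(x) = x*e^x
a = 1.0, b = 2.75, n = 4
h = (b - a)/n = 0.437500

Trapezoidal rule: (h/2)[f(x₀) + 2f(x₁) + 2f(x₂) + ... + f(xₙ)]

x_0 = 1.0000, f(x_0) = 2.718282, coefficient = 1
x_1 = 1.4375, f(x_1) = 6.052101, coefficient = 2
x_2 = 1.8750, f(x_2) = 12.226536, coefficient = 2
x_3 = 2.3125, f(x_3) = 23.355423, coefficient = 2
x_4 = 2.7500, f(x_4) = 43.017238, coefficient = 1

I ≈ (0.437500/2) × 129.003639 = 28.219546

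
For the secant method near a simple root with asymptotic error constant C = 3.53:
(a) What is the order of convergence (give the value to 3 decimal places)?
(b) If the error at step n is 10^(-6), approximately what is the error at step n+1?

(a) Secant method has superlinear convergence with order φ = (1+√5)/2 ≈ 1.618.
    This means |e_{n+1}| ≈ C|e_n|^1.618.

(b) With |e_n| = 10^(-6) and C = 3.53:
    |e_{n+1}| ≈ 3.53 × (10^(-6))^1.618 = 3.53 × 10^(-9.71)

(a) ≈ 1.618 (golden ratio); (b) |e_{n+1}| ≈ 6.911e-10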